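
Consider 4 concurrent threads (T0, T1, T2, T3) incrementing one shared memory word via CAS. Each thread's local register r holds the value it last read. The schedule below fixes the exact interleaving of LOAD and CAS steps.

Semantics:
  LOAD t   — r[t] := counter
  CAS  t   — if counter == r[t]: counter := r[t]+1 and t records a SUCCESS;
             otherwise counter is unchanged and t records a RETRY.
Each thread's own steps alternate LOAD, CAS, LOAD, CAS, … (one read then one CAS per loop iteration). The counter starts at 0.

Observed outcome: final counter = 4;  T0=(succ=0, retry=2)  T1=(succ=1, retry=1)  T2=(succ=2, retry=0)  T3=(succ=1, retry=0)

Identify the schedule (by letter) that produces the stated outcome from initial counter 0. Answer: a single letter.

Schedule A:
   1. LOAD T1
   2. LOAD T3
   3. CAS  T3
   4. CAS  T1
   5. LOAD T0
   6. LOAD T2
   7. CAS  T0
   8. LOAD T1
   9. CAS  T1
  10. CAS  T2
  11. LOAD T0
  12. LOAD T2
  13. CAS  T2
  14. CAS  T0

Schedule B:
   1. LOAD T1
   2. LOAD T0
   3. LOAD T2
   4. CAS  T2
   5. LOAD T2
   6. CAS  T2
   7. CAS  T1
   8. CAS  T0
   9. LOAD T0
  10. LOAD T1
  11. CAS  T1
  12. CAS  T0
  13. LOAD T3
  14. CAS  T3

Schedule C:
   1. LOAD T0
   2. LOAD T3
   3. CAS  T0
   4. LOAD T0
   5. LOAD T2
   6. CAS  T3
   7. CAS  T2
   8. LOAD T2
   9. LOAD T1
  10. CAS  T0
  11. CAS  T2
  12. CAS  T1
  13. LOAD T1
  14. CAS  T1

Run B:
step 1: T1 LOAD ⇒ load; ctr=0 reg=0
step 2: T0 LOAD ⇒ load; ctr=0 reg=0
step 3: T2 LOAD ⇒ load; ctr=0 reg=0
step 4: T2 CAS ⇒ ok; ctr=1 reg=0
step 5: T2 LOAD ⇒ load; ctr=1 reg=1
step 6: T2 CAS ⇒ ok; ctr=2 reg=1
step 7: T1 CAS ⇒ retry; ctr=2 reg=0
step 8: T0 CAS ⇒ retry; ctr=2 reg=0
step 9: T0 LOAD ⇒ load; ctr=2 reg=2
step 10: T1 LOAD ⇒ load; ctr=2 reg=2
step 11: T1 CAS ⇒ ok; ctr=3 reg=2
step 12: T0 CAS ⇒ retry; ctr=3 reg=2
step 13: T3 LOAD ⇒ load; ctr=3 reg=3
step 14: T3 CAS ⇒ ok; ctr=4 reg=3

B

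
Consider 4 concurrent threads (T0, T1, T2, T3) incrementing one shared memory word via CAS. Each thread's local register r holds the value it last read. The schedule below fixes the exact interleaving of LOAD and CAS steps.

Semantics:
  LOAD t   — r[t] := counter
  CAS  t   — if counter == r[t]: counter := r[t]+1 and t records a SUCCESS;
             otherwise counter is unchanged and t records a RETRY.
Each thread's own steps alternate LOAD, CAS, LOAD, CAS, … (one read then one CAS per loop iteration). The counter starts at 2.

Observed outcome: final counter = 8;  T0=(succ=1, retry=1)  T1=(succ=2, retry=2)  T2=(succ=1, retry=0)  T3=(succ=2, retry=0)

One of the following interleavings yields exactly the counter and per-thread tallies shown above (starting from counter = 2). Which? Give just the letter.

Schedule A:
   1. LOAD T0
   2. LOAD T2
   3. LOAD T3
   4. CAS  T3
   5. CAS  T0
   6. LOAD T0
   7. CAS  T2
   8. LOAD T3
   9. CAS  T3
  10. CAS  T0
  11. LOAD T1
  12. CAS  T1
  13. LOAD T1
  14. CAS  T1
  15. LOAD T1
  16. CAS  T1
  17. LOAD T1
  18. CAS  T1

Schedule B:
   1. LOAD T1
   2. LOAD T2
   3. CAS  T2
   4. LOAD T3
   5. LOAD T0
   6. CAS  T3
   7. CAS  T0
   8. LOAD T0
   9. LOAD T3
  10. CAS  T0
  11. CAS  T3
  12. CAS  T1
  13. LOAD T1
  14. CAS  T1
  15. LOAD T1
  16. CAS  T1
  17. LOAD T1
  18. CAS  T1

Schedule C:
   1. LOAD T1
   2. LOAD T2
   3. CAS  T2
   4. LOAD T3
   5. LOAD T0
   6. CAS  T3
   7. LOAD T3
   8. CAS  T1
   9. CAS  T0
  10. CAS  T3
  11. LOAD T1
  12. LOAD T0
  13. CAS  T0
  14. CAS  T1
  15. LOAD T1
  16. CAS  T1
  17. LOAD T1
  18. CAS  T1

C

Simulating candidate C:
1. LOAD T1 → mem=2 r[T1]=2 [LOAD]
2. LOAD T2 → mem=2 r[T2]=2 [LOAD]
3. CAS T2 → mem=3 r[T2]=2 [OK]
4. LOAD T3 → mem=3 r[T3]=3 [LOAD]
5. LOAD T0 → mem=3 r[T0]=3 [LOAD]
6. CAS T3 → mem=4 r[T3]=3 [OK]
7. LOAD T3 → mem=4 r[T3]=4 [LOAD]
8. CAS T1 → mem=4 r[T1]=2 [RETRY]
9. CAS T0 → mem=4 r[T0]=3 [RETRY]
10. CAS T3 → mem=5 r[T3]=4 [OK]
11. LOAD T1 → mem=5 r[T1]=5 [LOAD]
12. LOAD T0 → mem=5 r[T0]=5 [LOAD]
13. CAS T0 → mem=6 r[T0]=5 [OK]
14. CAS T1 → mem=6 r[T1]=5 [RETRY]
15. LOAD T1 → mem=6 r[T1]=6 [LOAD]
16. CAS T1 → mem=7 r[T1]=6 [OK]
17. LOAD T1 → mem=7 r[T1]=7 [LOAD]
18. CAS T1 → mem=8 r[T1]=7 [OK]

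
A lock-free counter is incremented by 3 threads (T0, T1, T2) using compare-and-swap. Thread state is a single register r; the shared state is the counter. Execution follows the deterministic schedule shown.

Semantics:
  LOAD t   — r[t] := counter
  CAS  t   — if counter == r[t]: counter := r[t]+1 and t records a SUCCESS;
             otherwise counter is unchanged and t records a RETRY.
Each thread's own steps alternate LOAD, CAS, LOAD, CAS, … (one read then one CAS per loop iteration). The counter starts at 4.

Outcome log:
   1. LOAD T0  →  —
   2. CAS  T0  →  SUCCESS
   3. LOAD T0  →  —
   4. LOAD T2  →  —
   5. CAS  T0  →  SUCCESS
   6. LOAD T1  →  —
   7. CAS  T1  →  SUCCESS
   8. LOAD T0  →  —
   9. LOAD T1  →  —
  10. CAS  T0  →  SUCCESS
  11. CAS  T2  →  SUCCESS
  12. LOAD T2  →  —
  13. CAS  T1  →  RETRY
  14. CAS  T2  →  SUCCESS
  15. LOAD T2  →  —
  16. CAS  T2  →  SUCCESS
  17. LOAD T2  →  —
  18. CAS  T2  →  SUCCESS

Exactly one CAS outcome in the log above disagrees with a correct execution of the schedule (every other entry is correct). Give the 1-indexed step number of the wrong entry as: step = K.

step = 11

Reference trace:
   1) LOAD T0:  M=4  r_T0=4
   2) CAS  T0:  M=5  r_T0=4 ✓
   3) LOAD T0:  M=5  r_T0=5
   4) LOAD T2:  M=5  r_T2=5
   5) CAS  T0:  M=6  r_T0=5 ✓
   6) LOAD T1:  M=6  r_T1=6
   7) CAS  T1:  M=7  r_T1=6 ✓
   8) LOAD T0:  M=7  r_T0=7
   9) LOAD T1:  M=7  r_T1=7
  10) CAS  T0:  M=8  r_T0=7 ✓
  11) CAS  T2:  M=8  r_T2=5 ✗
  12) LOAD T2:  M=8  r_T2=8
  13) CAS  T1:  M=8  r_T1=7 ✗
  14) CAS  T2:  M=9  r_T2=8 ✓
  15) LOAD T2:  M=9  r_T2=9
  16) CAS  T2:  M=10  r_T2=9 ✓
  17) LOAD T2:  M=10  r_T2=10
  18) CAS  T2:  M=11  r_T2=10 ✓
Flip is step 11.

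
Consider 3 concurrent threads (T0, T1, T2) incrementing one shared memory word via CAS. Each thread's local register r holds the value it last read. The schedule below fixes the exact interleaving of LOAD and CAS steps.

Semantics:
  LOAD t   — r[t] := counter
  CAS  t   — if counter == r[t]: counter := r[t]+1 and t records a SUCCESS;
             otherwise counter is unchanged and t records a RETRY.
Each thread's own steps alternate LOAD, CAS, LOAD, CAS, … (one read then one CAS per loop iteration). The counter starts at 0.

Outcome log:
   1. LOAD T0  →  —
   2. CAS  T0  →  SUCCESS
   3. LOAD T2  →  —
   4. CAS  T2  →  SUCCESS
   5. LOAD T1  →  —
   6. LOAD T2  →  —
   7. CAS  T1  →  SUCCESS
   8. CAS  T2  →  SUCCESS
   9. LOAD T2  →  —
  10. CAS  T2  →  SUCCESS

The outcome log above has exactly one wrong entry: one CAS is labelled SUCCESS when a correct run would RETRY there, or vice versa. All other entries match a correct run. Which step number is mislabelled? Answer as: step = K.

Reference trace:
#1 T0 reads 0
#2 T0 CAS(0→1) writes; counter now 1
#3 T2 reads 1
#4 T2 CAS(1→2) writes; counter now 2
#5 T1 reads 2
#6 T2 reads 2
#7 T1 CAS(2→3) writes; counter now 3
#8 T2 CAS(2→3) fails; counter now 3
#9 T2 reads 3
#10 T2 CAS(3→4) writes; counter now 4
Mismatch at 8.

step = 8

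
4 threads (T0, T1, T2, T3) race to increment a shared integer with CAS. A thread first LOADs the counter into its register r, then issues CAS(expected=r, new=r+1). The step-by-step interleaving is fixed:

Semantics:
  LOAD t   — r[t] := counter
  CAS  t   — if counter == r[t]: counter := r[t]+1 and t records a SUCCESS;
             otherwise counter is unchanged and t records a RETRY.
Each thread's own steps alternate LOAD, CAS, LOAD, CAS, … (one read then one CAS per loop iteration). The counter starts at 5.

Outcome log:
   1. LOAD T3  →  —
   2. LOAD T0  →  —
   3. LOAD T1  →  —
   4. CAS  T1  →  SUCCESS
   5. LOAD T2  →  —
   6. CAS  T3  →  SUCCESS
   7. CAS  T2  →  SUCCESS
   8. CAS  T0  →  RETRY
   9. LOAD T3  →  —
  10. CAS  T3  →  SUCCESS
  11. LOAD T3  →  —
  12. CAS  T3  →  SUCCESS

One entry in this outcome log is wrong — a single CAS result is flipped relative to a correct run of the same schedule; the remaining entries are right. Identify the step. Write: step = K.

step = 6

Reference trace:
#1 T3 reads 5
#2 T0 reads 5
#3 T1 reads 5
#4 T1 CAS(5→6) writes; counter now 6
#5 T2 reads 6
#6 T3 CAS(5→6) fails; counter now 6
#7 T2 CAS(6→7) writes; counter now 7
#8 T0 CAS(5→6) fails; counter now 7
#9 T3 reads 7
#10 T3 CAS(7→8) writes; counter now 8
#11 T3 reads 8
#12 T3 CAS(8→9) writes; counter now 9
Log disagrees first at step 6.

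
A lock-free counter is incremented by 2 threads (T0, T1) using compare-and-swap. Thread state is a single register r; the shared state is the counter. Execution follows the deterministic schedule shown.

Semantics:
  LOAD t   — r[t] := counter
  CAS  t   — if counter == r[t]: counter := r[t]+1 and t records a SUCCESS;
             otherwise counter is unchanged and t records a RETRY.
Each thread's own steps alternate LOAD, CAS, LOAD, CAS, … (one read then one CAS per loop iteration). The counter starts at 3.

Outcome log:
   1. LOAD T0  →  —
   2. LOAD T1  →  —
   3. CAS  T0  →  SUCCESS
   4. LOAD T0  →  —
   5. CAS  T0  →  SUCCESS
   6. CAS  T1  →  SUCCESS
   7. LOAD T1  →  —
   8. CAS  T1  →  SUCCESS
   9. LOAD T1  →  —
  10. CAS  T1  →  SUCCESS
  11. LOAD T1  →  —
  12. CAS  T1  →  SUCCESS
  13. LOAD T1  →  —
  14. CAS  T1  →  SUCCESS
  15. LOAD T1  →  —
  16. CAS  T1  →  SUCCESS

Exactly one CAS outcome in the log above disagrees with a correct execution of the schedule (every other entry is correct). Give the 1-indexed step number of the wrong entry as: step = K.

Re-executing:
step 1: T0 LOAD ⇒ load; ctr=3 reg=3
step 2: T1 LOAD ⇒ load; ctr=3 reg=3
step 3: T0 CAS ⇒ ok; ctr=4 reg=3
step 4: T0 LOAD ⇒ load; ctr=4 reg=4
step 5: T0 CAS ⇒ ok; ctr=5 reg=4
step 6: T1 CAS ⇒ retry; ctr=5 reg=3
step 7: T1 LOAD ⇒ load; ctr=5 reg=5
step 8: T1 CAS ⇒ ok; ctr=6 reg=5
step 9: T1 LOAD ⇒ load; ctr=6 reg=6
step 10: T1 CAS ⇒ ok; ctr=7 reg=6
step 11: T1 LOAD ⇒ load; ctr=7 reg=7
step 12: T1 CAS ⇒ ok; ctr=8 reg=7
step 13: T1 LOAD ⇒ load; ctr=8 reg=8
step 14: T1 CAS ⇒ ok; ctr=9 reg=8
step 15: T1 LOAD ⇒ load; ctr=9 reg=9
step 16: T1 CAS ⇒ ok; ctr=10 reg=9
Flip is step 6.

step = 6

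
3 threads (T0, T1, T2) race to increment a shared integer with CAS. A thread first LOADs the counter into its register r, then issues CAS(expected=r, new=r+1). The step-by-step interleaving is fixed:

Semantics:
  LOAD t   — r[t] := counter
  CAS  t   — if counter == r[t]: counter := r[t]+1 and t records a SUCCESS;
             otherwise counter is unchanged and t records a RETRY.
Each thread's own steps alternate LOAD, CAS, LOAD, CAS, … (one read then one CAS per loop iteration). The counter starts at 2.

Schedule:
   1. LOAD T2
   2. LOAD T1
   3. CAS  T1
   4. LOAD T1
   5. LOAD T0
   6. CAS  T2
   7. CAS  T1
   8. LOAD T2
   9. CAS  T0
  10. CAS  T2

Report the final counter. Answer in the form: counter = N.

counter = 5

   1) LOAD T2:  M=2  r_T2=2
   2) LOAD T1:  M=2  r_T1=2
   3) CAS  T1:  M=3  r_T1=2 ✓
   4) LOAD T1:  M=3  r_T1=3
   5) LOAD T0:  M=3  r_T0=3
   6) CAS  T2:  M=3  r_T2=2 ✗
   7) CAS  T1:  M=4  r_T1=3 ✓
   8) LOAD T2:  M=4  r_T2=4
   9) CAS  T0:  M=4  r_T0=3 ✗
  10) CAS  T2:  M=5  r_T2=4 ✓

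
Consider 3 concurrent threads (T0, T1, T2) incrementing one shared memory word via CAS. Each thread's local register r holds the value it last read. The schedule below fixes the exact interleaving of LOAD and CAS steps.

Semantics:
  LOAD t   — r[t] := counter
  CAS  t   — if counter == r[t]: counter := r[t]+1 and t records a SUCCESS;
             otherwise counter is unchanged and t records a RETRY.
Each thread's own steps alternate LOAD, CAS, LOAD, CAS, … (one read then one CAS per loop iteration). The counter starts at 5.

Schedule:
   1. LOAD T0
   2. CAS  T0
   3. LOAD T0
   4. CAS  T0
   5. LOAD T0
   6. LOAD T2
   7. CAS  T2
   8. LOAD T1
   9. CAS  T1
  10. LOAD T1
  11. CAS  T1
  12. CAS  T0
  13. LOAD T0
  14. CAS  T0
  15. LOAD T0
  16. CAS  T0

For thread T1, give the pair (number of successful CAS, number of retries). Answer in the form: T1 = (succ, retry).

T1 = (2, 0)

#1 T0 reads 5
#2 T0 CAS(5→6) writes; counter now 6
#3 T0 reads 6
#4 T0 CAS(6→7) writes; counter now 7
#5 T0 reads 7
#6 T2 reads 7
#7 T2 CAS(7→8) writes; counter now 8
#8 T1 reads 8
#9 T1 CAS(8→9) writes; counter now 9
#10 T1 reads 9
#11 T1 CAS(9→10) writes; counter now 10
#12 T0 CAS(7→8) fails; counter now 10
#13 T0 reads 10
#14 T0 CAS(10→11) writes; counter now 11
#15 T0 reads 11
#16 T0 CAS(11→12) writes; counter now 12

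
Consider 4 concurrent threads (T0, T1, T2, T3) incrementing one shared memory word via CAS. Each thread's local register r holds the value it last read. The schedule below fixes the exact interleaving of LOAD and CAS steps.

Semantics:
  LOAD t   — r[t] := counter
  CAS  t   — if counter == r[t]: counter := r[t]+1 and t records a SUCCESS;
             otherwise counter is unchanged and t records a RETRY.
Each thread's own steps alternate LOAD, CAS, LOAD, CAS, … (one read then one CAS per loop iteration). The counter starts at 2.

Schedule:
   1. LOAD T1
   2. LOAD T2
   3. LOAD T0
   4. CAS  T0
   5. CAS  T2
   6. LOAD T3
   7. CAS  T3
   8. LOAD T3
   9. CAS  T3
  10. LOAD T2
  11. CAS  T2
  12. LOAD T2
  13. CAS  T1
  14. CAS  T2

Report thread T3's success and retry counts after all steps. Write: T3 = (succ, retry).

1. LOAD T1 → mem=2 r[T1]=2 [LOAD]
2. LOAD T2 → mem=2 r[T2]=2 [LOAD]
3. LOAD T0 → mem=2 r[T0]=2 [LOAD]
4. CAS T0 → mem=3 r[T0]=2 [OK]
5. CAS T2 → mem=3 r[T2]=2 [RETRY]
6. LOAD T3 → mem=3 r[T3]=3 [LOAD]
7. CAS T3 → mem=4 r[T3]=3 [OK]
8. LOAD T3 → mem=4 r[T3]=4 [LOAD]
9. CAS T3 → mem=5 r[T3]=4 [OK]
10. LOAD T2 → mem=5 r[T2]=5 [LOAD]
11. CAS T2 → mem=6 r[T2]=5 [OK]
12. LOAD T2 → mem=6 r[T2]=6 [LOAD]
13. CAS T1 → mem=6 r[T1]=2 [RETRY]
14. CAS T2 → mem=7 r[T2]=6 [OK]

T3 = (2, 0)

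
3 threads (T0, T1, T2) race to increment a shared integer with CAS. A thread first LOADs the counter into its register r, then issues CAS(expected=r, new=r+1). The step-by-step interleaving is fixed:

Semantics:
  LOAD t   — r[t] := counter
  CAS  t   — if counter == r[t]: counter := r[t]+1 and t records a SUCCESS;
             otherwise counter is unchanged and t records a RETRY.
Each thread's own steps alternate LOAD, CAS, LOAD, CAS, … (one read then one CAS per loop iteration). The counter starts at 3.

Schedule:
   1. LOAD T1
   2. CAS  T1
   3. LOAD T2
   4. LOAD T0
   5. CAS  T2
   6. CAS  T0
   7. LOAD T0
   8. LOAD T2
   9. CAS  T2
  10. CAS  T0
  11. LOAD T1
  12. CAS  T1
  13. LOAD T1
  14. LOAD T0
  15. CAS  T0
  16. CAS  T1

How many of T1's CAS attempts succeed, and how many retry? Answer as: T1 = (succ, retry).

   1) LOAD T1:  M=3  r_T1=3
   2) CAS  T1:  M=4  r_T1=3 ✓
   3) LOAD T2:  M=4  r_T2=4
   4) LOAD T0:  M=4  r_T0=4
   5) CAS  T2:  M=5  r_T2=4 ✓
   6) CAS  T0:  M=5  r_T0=4 ✗
   7) LOAD T0:  M=5  r_T0=5
   8) LOAD T2:  M=5  r_T2=5
   9) CAS  T2:  M=6  r_T2=5 ✓
  10) CAS  T0:  M=6  r_T0=5 ✗
  11) LOAD T1:  M=6  r_T1=6
  12) CAS  T1:  M=7  r_T1=6 ✓
  13) LOAD T1:  M=7  r_T1=7
  14) LOAD T0:  M=7  r_T0=7
  15) CAS  T0:  M=8  r_T0=7 ✓
  16) CAS  T1:  M=8  r_T1=7 ✗

T1 = (2, 1)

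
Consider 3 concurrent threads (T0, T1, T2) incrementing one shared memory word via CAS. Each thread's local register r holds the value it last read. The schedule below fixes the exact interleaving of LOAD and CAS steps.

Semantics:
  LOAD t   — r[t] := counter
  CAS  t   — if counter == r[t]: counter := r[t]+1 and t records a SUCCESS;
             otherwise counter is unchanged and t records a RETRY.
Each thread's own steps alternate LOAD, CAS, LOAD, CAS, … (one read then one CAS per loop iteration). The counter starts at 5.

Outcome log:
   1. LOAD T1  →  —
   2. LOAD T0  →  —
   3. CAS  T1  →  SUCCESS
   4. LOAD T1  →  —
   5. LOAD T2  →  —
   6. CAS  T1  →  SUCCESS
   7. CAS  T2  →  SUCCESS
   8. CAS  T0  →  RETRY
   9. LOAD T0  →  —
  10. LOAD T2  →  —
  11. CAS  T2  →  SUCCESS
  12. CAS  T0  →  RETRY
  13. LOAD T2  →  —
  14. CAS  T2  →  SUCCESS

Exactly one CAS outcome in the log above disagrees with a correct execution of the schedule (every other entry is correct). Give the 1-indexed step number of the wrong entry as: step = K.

step = 7

Correct run:
#1 T1 reads 5
#2 T0 reads 5
#3 T1 CAS(5→6) writes; counter now 6
#4 T1 reads 6
#5 T2 reads 6
#6 T1 CAS(6→7) writes; counter now 7
#7 T2 CAS(6→7) fails; counter now 7
#8 T0 CAS(5→6) fails; counter now 7
#9 T0 reads 7
#10 T2 reads 7
#11 T2 CAS(7→8) writes; counter now 8
#12 T0 CAS(7→8) fails; counter now 8
#13 T2 reads 8
#14 T2 CAS(8→9) writes; counter now 9
Log disagrees first at step 7.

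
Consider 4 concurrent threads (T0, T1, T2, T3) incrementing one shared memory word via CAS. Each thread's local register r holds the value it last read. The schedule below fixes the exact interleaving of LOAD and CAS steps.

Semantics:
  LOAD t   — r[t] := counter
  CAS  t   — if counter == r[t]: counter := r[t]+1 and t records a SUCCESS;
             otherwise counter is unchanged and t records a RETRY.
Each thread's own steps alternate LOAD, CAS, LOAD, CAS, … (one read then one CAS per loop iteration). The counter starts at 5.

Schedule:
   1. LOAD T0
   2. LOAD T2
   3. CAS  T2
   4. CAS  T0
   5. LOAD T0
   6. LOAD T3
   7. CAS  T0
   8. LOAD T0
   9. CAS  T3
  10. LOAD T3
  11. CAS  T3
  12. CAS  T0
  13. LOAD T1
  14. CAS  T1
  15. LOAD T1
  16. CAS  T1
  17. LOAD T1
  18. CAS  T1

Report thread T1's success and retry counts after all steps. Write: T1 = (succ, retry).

T1 = (3, 0)

1. LOAD T0 → mem=5 r[T0]=5 [LOAD]
2. LOAD T2 → mem=5 r[T2]=5 [LOAD]
3. CAS T2 → mem=6 r[T2]=5 [OK]
4. CAS T0 → mem=6 r[T0]=5 [RETRY]
5. LOAD T0 → mem=6 r[T0]=6 [LOAD]
6. LOAD T3 → mem=6 r[T3]=6 [LOAD]
7. CAS T0 → mem=7 r[T0]=6 [OK]
8. LOAD T0 → mem=7 r[T0]=7 [LOAD]
9. CAS T3 → mem=7 r[T3]=6 [RETRY]
10. LOAD T3 → mem=7 r[T3]=7 [LOAD]
11. CAS T3 → mem=8 r[T3]=7 [OK]
12. CAS T0 → mem=8 r[T0]=7 [RETRY]
13. LOAD T1 → mem=8 r[T1]=8 [LOAD]
14. CAS T1 → mem=9 r[T1]=8 [OK]
15. LOAD T1 → mem=9 r[T1]=9 [LOAD]
16. CAS T1 → mem=10 r[T1]=9 [OK]
17. LOAD T1 → mem=10 r[T1]=10 [LOAD]
18. CAS T1 → mem=11 r[T1]=10 [OK]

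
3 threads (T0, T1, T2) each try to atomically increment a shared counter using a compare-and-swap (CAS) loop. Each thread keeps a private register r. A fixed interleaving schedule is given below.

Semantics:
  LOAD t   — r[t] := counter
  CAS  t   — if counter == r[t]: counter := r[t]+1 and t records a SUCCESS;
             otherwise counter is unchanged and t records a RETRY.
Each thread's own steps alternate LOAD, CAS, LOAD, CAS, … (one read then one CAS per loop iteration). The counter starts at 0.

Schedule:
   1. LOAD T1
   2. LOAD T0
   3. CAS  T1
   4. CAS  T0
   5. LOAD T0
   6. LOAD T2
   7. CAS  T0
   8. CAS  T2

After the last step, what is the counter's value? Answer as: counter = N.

step 1: T1 LOAD ⇒ load; ctr=0 reg=0
step 2: T0 LOAD ⇒ load; ctr=0 reg=0
step 3: T1 CAS ⇒ ok; ctr=1 reg=0
step 4: T0 CAS ⇒ retry; ctr=1 reg=0
step 5: T0 LOAD ⇒ load; ctr=1 reg=1
step 6: T2 LOAD ⇒ load; ctr=1 reg=1
step 7: T0 CAS ⇒ ok; ctr=2 reg=1
step 8: T2 CAS ⇒ retry; ctr=2 reg=1

counter = 2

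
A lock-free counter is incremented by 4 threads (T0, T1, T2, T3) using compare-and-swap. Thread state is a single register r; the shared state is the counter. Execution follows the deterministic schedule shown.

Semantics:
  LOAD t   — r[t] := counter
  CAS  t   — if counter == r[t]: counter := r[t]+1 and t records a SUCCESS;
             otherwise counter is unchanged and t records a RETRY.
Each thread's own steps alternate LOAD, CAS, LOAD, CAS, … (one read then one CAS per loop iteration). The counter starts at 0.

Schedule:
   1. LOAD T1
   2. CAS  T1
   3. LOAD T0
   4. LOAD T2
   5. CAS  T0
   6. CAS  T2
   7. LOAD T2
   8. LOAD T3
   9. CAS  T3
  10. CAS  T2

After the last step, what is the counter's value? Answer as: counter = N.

counter = 3

[1] T1.load  rd  (counter 0, T1.r 0)
[2] T1.cas  hit  (counter 1, T1.r 0)
[3] T0.load  rd  (counter 1, T0.r 1)
[4] T2.load  rd  (counter 1, T2.r 1)
[5] T0.cas  hit  (counter 2, T0.r 1)
[6] T2.cas  miss  (counter 2, T2.r 1)
[7] T2.load  rd  (counter 2, T2.r 2)
[8] T3.load  rd  (counter 2, T3.r 2)
[9] T3.cas  hit  (counter 3, T3.r 2)
[10] T2.cas  miss  (counter 3, T2.r 2)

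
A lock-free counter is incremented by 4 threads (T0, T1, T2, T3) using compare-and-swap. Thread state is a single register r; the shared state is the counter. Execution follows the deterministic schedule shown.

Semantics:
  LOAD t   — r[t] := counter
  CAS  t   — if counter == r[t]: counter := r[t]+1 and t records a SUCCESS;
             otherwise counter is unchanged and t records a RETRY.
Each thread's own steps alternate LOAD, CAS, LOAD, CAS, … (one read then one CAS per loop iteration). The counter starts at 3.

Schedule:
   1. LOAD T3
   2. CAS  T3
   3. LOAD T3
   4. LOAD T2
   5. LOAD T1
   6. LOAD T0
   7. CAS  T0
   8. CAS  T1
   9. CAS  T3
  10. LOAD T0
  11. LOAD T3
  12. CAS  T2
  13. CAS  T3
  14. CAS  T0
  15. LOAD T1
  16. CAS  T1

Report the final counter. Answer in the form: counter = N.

counter = 7

#1 T3 reads 3
#2 T3 CAS(3→4) writes; counter now 4
#3 T3 reads 4
#4 T2 reads 4
#5 T1 reads 4
#6 T0 reads 4
#7 T0 CAS(4→5) writes; counter now 5
#8 T1 CAS(4→5) fails; counter now 5
#9 T3 CAS(4→5) fails; counter now 5
#10 T0 reads 5
#11 T3 reads 5
#12 T2 CAS(4→5) fails; counter now 5
#13 T3 CAS(5→6) writes; counter now 6
#14 T0 CAS(5→6) fails; counter now 6
#15 T1 reads 6
#16 T1 CAS(6→7) writes; counter now 7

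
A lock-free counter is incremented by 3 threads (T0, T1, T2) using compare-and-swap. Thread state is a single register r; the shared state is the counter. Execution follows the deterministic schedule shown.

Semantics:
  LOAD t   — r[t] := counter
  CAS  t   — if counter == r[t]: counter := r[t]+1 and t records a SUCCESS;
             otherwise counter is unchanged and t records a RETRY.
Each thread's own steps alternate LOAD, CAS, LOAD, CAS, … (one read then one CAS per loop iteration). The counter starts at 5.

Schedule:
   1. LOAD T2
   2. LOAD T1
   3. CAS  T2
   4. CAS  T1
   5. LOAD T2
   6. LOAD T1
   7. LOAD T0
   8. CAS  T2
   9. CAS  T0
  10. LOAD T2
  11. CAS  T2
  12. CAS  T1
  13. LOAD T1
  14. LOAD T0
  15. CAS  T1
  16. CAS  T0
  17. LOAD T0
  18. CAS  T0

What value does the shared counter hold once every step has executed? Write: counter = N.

counter = 10

T2 LOAD — after: cnt=5, r=5 — load
T1 LOAD — after: cnt=5, r=5 — load
T2 CAS — after: cnt=6, r=5 — ok
T1 CAS — after: cnt=6, r=5 — retry
T2 LOAD — after: cnt=6, r=6 — load
T1 LOAD — after: cnt=6, r=6 — load
T0 LOAD — after: cnt=6, r=6 — load
T2 CAS — after: cnt=7, r=6 — ok
T0 CAS — after: cnt=7, r=6 — retry
T2 LOAD — after: cnt=7, r=7 — load
T2 CAS — after: cnt=8, r=7 — ok
T1 CAS — after: cnt=8, r=6 — retry
T1 LOAD — after: cnt=8, r=8 — load
T0 LOAD — after: cnt=8, r=8 — load
T1 CAS — after: cnt=9, r=8 — ok
T0 CAS — after: cnt=9, r=8 — retry
T0 LOAD — after: cnt=9, r=9 — load
T0 CAS — after: cnt=10, r=9 — ok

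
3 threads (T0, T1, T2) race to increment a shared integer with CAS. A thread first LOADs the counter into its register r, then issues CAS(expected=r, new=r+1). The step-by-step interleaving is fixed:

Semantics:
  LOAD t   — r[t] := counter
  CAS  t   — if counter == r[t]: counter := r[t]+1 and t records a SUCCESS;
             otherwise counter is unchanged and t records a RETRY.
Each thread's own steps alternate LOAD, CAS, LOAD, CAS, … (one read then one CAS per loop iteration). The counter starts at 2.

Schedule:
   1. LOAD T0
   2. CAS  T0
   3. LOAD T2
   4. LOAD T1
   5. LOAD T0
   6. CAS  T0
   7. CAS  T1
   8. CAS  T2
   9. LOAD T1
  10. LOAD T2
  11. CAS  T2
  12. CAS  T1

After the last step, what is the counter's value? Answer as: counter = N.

counter = 5

1. LOAD T0 → mem=2 r[T0]=2 [LOAD]
2. CAS T0 → mem=3 r[T0]=2 [OK]
3. LOAD T2 → mem=3 r[T2]=3 [LOAD]
4. LOAD T1 → mem=3 r[T1]=3 [LOAD]
5. LOAD T0 → mem=3 r[T0]=3 [LOAD]
6. CAS T0 → mem=4 r[T0]=3 [OK]
7. CAS T1 → mem=4 r[T1]=3 [RETRY]
8. CAS T2 → mem=4 r[T2]=3 [RETRY]
9. LOAD T1 → mem=4 r[T1]=4 [LOAD]
10. LOAD T2 → mem=4 r[T2]=4 [LOAD]
11. CAS T2 → mem=5 r[T2]=4 [OK]
12. CAS T1 → mem=5 r[T1]=4 [RETRY]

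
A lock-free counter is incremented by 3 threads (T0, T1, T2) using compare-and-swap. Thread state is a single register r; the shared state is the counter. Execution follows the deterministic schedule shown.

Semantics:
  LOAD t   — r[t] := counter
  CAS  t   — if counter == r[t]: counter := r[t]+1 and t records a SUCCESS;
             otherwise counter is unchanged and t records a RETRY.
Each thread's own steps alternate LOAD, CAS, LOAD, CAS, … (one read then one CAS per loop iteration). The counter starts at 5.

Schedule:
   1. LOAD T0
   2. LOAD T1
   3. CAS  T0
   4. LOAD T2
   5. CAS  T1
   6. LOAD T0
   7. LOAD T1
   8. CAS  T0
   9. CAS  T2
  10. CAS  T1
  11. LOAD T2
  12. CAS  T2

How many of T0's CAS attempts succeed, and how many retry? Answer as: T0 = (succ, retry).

T0 = (2, 0)

step 1: T0 LOAD ⇒ load; ctr=5 reg=5
step 2: T1 LOAD ⇒ load; ctr=5 reg=5
step 3: T0 CAS ⇒ ok; ctr=6 reg=5
step 4: T2 LOAD ⇒ load; ctr=6 reg=6
step 5: T1 CAS ⇒ retry; ctr=6 reg=5
step 6: T0 LOAD ⇒ load; ctr=6 reg=6
step 7: T1 LOAD ⇒ load; ctr=6 reg=6
step 8: T0 CAS ⇒ ok; ctr=7 reg=6
step 9: T2 CAS ⇒ retry; ctr=7 reg=6
step 10: T1 CAS ⇒ retry; ctr=7 reg=6
step 11: T2 LOAD ⇒ load; ctr=7 reg=7
step 12: T2 CAS ⇒ ok; ctr=8 reg=7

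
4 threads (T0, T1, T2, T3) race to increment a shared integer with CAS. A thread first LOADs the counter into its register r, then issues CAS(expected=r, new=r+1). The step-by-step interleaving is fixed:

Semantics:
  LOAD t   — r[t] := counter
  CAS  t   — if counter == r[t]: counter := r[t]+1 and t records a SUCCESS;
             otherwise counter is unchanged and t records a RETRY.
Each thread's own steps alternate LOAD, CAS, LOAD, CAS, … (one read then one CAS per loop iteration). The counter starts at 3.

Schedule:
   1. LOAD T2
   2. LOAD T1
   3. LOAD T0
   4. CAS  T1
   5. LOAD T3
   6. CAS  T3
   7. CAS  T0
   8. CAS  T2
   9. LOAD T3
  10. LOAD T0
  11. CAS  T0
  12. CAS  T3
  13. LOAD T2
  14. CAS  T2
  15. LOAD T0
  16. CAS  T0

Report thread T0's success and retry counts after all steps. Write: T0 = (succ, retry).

   1) LOAD T2:  M=3  r_T2=3
   2) LOAD T1:  M=3  r_T1=3
   3) LOAD T0:  M=3  r_T0=3
   4) CAS  T1:  M=4  r_T1=3 ✓
   5) LOAD T3:  M=4  r_T3=4
   6) CAS  T3:  M=5  r_T3=4 ✓
   7) CAS  T0:  M=5  r_T0=3 ✗
   8) CAS  T2:  M=5  r_T2=3 ✗
   9) LOAD T3:  M=5  r_T3=5
  10) LOAD T0:  M=5  r_T0=5
  11) CAS  T0:  M=6  r_T0=5 ✓
  12) CAS  T3:  M=6  r_T3=5 ✗
  13) LOAD T2:  M=6  r_T2=6
  14) CAS  T2:  M=7  r_T2=6 ✓
  15) LOAD T0:  M=7  r_T0=7
  16) CAS  T0:  M=8  r_T0=7 ✓

T0 = (2, 1)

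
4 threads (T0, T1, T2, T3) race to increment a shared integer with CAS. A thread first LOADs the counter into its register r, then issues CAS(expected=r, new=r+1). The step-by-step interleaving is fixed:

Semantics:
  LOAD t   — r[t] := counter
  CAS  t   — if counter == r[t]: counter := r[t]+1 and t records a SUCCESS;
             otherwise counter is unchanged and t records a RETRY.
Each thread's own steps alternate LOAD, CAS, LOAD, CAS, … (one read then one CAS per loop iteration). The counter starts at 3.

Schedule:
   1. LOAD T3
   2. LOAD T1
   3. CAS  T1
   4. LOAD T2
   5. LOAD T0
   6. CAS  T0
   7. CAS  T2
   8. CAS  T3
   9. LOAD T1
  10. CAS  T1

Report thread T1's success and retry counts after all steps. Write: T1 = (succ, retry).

T1 = (2, 0)

#1 T3 reads 3
#2 T1 reads 3
#3 T1 CAS(3→4) writes; counter now 4
#4 T2 reads 4
#5 T0 reads 4
#6 T0 CAS(4→5) writes; counter now 5
#7 T2 CAS(4→5) fails; counter now 5
#8 T3 CAS(3→4) fails; counter now 5
#9 T1 reads 5
#10 T1 CAS(5→6) writes; counter now 6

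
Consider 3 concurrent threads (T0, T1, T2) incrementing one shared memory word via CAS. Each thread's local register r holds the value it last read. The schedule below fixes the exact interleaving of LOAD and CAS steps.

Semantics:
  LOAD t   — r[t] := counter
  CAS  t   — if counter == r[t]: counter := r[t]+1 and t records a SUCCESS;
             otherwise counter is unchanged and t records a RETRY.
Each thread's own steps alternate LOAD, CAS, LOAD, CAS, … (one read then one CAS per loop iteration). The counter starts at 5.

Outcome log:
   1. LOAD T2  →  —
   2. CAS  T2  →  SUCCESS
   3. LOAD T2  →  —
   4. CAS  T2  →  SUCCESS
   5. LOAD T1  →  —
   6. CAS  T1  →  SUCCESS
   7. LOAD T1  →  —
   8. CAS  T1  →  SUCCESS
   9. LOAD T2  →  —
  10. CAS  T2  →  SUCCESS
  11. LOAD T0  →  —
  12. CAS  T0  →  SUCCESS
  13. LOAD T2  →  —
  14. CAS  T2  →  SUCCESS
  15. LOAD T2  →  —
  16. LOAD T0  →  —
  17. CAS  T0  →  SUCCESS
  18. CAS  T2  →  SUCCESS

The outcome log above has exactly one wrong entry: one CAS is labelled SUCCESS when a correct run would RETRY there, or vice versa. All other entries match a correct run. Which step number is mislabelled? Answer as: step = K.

step = 18

Re-executing:
   1) LOAD T2:  M=5  r_T2=5
   2) CAS  T2:  M=6  r_T2=5 ✓
   3) LOAD T2:  M=6  r_T2=6
   4) CAS  T2:  M=7  r_T2=6 ✓
   5) LOAD T1:  M=7  r_T1=7
   6) CAS  T1:  M=8  r_T1=7 ✓
   7) LOAD T1:  M=8  r_T1=8
   8) CAS  T1:  M=9  r_T1=8 ✓
   9) LOAD T2:  M=9  r_T2=9
  10) CAS  T2:  M=10  r_T2=9 ✓
  11) LOAD T0:  M=10  r_T0=10
  12) CAS  T0:  M=11  r_T0=10 ✓
  13) LOAD T2:  M=11  r_T2=11
  14) CAS  T2:  M=12  r_T2=11 ✓
  15) LOAD T2:  M=12  r_T2=12
  16) LOAD T0:  M=12  r_T0=12
  17) CAS  T0:  M=13  r_T0=12 ✓
  18) CAS  T2:  M=13  r_T2=12 ✗
Log disagrees first at step 18.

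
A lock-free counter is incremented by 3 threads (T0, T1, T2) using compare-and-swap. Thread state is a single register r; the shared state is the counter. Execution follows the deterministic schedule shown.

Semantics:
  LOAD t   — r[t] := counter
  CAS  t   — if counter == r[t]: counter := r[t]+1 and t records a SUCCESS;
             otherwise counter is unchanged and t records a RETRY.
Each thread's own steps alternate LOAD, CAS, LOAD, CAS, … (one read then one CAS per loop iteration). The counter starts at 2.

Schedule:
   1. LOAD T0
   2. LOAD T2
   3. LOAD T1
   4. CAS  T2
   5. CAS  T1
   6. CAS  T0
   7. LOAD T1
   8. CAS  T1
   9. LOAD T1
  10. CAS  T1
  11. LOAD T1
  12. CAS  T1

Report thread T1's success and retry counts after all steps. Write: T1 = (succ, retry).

T1 = (3, 1)

[1] T0.load  rd  (counter 2, T0.r 2)
[2] T2.load  rd  (counter 2, T2.r 2)
[3] T1.load  rd  (counter 2, T1.r 2)
[4] T2.cas  hit  (counter 3, T2.r 2)
[5] T1.cas  miss  (counter 3, T1.r 2)
[6] T0.cas  miss  (counter 3, T0.r 2)
[7] T1.load  rd  (counter 3, T1.r 3)
[8] T1.cas  hit  (counter 4, T1.r 3)
[9] T1.load  rd  (counter 4, T1.r 4)
[10] T1.cas  hit  (counter 5, T1.r 4)
[11] T1.load  rd  (counter 5, T1.r 5)
[12] T1.cas  hit  (counter 6, T1.r 5)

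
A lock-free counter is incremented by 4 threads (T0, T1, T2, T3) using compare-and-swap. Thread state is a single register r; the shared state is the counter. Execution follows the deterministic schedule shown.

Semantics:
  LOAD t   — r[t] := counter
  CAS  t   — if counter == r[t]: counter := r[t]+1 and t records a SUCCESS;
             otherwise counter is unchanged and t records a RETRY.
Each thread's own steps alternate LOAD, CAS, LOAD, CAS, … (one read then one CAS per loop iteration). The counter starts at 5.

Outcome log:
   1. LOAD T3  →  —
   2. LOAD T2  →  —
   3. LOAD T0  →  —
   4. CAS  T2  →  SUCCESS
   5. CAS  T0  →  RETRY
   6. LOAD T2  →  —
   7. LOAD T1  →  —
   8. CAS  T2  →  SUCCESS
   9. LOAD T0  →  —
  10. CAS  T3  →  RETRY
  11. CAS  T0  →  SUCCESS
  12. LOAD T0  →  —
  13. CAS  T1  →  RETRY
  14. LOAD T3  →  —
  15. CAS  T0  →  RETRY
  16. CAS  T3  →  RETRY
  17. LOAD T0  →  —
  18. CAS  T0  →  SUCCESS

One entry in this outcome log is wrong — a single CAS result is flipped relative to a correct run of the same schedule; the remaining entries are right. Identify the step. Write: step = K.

step = 15

Re-executing:
1. LOAD T3 → mem=5 r[T3]=5 [LOAD]
2. LOAD T2 → mem=5 r[T2]=5 [LOAD]
3. LOAD T0 → mem=5 r[T0]=5 [LOAD]
4. CAS T2 → mem=6 r[T2]=5 [OK]
5. CAS T0 → mem=6 r[T0]=5 [RETRY]
6. LOAD T2 → mem=6 r[T2]=6 [LOAD]
7. LOAD T1 → mem=6 r[T1]=6 [LOAD]
8. CAS T2 → mem=7 r[T2]=6 [OK]
9. LOAD T0 → mem=7 r[T0]=7 [LOAD]
10. CAS T3 → mem=7 r[T3]=5 [RETRY]
11. CAS T0 → mem=8 r[T0]=7 [OK]
12. LOAD T0 → mem=8 r[T0]=8 [LOAD]
13. CAS T1 → mem=8 r[T1]=6 [RETRY]
14. LOAD T3 → mem=8 r[T3]=8 [LOAD]
15. CAS T0 → mem=9 r[T0]=8 [OK]
16. CAS T3 → mem=9 r[T3]=8 [RETRY]
17. LOAD T0 → mem=9 r[T0]=9 [LOAD]
18. CAS T0 → mem=10 r[T0]=9 [OK]
Mismatch at 15.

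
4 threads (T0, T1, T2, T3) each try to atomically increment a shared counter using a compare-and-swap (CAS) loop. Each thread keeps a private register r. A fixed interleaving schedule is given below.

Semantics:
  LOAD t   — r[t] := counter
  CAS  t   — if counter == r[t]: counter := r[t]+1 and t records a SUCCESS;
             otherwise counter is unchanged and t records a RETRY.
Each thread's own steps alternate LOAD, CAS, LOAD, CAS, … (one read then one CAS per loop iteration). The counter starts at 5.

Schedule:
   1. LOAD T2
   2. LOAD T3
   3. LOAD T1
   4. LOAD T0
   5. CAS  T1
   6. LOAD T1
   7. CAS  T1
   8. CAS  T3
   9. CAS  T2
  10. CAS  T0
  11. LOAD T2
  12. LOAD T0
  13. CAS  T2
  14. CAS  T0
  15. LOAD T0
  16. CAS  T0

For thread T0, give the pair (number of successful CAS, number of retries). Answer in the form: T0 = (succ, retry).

T0 = (1, 2)

[1] T2.load  rd  (counter 5, T2.r 5)
[2] T3.load  rd  (counter 5, T3.r 5)
[3] T1.load  rd  (counter 5, T1.r 5)
[4] T0.load  rd  (counter 5, T0.r 5)
[5] T1.cas  hit  (counter 6, T1.r 5)
[6] T1.load  rd  (counter 6, T1.r 6)
[7] T1.cas  hit  (counter 7, T1.r 6)
[8] T3.cas  miss  (counter 7, T3.r 5)
[9] T2.cas  miss  (counter 7, T2.r 5)
[10] T0.cas  miss  (counter 7, T0.r 5)
[11] T2.load  rd  (counter 7, T2.r 7)
[12] T0.load  rd  (counter 7, T0.r 7)
[13] T2.cas  hit  (counter 8, T2.r 7)
[14] T0.cas  miss  (counter 8, T0.r 7)
[15] T0.load  rd  (counter 8, T0.r 8)
[16] T0.cas  hit  (counter 9, T0.r 8)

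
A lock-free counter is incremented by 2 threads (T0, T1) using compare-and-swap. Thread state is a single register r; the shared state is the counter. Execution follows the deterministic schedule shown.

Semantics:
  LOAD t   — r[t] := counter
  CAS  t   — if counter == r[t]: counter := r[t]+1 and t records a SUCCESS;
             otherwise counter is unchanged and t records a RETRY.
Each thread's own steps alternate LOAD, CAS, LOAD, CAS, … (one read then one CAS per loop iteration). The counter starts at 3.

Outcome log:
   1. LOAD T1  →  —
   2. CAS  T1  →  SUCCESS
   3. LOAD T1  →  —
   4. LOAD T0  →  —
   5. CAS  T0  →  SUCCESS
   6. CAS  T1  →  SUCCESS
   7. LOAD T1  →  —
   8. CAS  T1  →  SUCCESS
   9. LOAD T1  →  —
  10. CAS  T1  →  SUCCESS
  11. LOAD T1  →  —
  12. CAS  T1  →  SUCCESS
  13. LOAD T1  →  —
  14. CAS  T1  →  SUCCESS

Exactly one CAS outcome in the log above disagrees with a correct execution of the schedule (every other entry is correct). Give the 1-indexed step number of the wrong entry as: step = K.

Correct run:
[1] T1.load  rd  (counter 3, T1.r 3)
[2] T1.cas  hit  (counter 4, T1.r 3)
[3] T1.load  rd  (counter 4, T1.r 4)
[4] T0.load  rd  (counter 4, T0.r 4)
[5] T0.cas  hit  (counter 5, T0.r 4)
[6] T1.cas  miss  (counter 5, T1.r 4)
[7] T1.load  rd  (counter 5, T1.r 5)
[8] T1.cas  hit  (counter 6, T1.r 5)
[9] T1.load  rd  (counter 6, T1.r 6)
[10] T1.cas  hit  (counter 7, T1.r 6)
[11] T1.load  rd  (counter 7, T1.r 7)
[12] T1.cas  hit  (counter 8, T1.r 7)
[13] T1.load  rd  (counter 8, T1.r 8)
[14] T1.cas  hit  (counter 9, T1.r 8)
Flip is step 6.

step = 6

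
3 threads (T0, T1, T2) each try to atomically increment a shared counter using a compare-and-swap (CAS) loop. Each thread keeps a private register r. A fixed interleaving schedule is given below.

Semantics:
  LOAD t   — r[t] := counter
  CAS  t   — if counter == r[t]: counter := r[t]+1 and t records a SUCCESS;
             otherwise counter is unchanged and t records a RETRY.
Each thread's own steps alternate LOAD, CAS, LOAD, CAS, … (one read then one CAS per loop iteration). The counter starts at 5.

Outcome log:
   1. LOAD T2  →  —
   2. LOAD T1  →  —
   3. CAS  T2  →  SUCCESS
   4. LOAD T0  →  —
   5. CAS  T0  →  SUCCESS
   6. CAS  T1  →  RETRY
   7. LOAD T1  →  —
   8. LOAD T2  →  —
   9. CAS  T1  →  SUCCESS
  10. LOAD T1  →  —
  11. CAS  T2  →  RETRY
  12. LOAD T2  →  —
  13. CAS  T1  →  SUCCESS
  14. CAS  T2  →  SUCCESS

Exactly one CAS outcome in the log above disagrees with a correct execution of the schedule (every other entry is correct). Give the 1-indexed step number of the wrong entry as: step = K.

Correct run:
T2 LOAD — after: cnt=5, r=5 — load
T1 LOAD — after: cnt=5, r=5 — load
T2 CAS — after: cnt=6, r=5 — ok
T0 LOAD — after: cnt=6, r=6 — load
T0 CAS — after: cnt=7, r=6 — ok
T1 CAS — after: cnt=7, r=5 — retry
T1 LOAD — after: cnt=7, r=7 — load
T2 LOAD — after: cnt=7, r=7 — load
T1 CAS — after: cnt=8, r=7 — ok
T1 LOAD — after: cnt=8, r=8 — load
T2 CAS — after: cnt=8, r=7 — retry
T2 LOAD — after: cnt=8, r=8 — load
T1 CAS — after: cnt=9, r=8 — ok
T2 CAS — after: cnt=9, r=8 — retry
Log disagrees first at step 14.

step = 14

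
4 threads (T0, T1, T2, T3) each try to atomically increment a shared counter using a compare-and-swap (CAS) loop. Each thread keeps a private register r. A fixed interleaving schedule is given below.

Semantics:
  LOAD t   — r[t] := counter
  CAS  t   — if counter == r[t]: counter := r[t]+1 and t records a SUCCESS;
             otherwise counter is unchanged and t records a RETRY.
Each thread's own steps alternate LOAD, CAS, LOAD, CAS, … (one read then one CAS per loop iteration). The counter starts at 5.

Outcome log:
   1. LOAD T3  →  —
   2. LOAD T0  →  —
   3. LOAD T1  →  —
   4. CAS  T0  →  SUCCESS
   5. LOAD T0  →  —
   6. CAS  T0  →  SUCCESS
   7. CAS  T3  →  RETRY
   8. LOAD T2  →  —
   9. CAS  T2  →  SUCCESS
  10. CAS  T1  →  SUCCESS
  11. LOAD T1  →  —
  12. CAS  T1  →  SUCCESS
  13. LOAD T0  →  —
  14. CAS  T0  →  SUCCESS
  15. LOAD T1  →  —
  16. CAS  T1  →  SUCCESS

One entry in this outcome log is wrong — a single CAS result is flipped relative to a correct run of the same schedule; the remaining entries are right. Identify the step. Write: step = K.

Re-executing:
   1) LOAD T3:  M=5  r_T3=5
   2) LOAD T0:  M=5  r_T0=5
   3) LOAD T1:  M=5  r_T1=5
   4) CAS  T0:  M=6  r_T0=5 ✓
   5) LOAD T0:  M=6  r_T0=6
   6) CAS  T0:  M=7  r_T0=6 ✓
   7) CAS  T3:  M=7  r_T3=5 ✗
   8) LOAD T2:  M=7  r_T2=7
   9) CAS  T2:  M=8  r_T2=7 ✓
  10) CAS  T1:  M=8  r_T1=5 ✗
  11) LOAD T1:  M=8  r_T1=8
  12) CAS  T1:  M=9  r_T1=8 ✓
  13) LOAD T0:  M=9  r_T0=9
  14) CAS  T0:  M=10  r_T0=9 ✓
  15) LOAD T1:  M=10  r_T1=10
  16) CAS  T1:  M=11  r_T1=10 ✓
Mismatch at 10.

step = 10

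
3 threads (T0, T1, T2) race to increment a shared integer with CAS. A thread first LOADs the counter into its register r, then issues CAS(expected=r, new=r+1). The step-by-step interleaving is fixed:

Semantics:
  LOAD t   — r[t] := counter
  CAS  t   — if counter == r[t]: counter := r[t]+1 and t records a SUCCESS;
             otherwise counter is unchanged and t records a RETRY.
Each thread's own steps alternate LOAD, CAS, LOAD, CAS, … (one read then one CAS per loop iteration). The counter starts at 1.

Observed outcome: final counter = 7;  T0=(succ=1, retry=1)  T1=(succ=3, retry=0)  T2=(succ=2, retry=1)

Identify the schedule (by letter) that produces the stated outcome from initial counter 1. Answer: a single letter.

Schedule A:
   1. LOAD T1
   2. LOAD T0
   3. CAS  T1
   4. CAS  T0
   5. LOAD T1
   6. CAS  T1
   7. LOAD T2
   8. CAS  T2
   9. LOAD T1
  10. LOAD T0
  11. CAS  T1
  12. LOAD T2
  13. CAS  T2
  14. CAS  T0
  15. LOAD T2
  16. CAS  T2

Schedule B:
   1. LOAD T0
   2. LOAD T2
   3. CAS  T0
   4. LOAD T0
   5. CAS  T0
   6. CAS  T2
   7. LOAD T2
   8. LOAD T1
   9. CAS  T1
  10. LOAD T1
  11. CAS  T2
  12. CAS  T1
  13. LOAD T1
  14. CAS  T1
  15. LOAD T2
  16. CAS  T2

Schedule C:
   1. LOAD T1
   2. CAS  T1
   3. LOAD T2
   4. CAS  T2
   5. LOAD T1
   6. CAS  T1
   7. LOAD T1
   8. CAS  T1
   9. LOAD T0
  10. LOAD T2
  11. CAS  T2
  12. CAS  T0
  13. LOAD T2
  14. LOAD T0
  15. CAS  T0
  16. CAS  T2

C

Tracing schedule C:
[1] T1.load  rd  (counter 1, T1.r 1)
[2] T1.cas  hit  (counter 2, T1.r 1)
[3] T2.load  rd  (counter 2, T2.r 2)
[4] T2.cas  hit  (counter 3, T2.r 2)
[5] T1.load  rd  (counter 3, T1.r 3)
[6] T1.cas  hit  (counter 4, T1.r 3)
[7] T1.load  rd  (counter 4, T1.r 4)
[8] T1.cas  hit  (counter 5, T1.r 4)
[9] T0.load  rd  (counter 5, T0.r 5)
[10] T2.load  rd  (counter 5, T2.r 5)
[11] T2.cas  hit  (counter 6, T2.r 5)
[12] T0.cas  miss  (counter 6, T0.r 5)
[13] T2.load  rd  (counter 6, T2.r 6)
[14] T0.load  rd  (counter 6, T0.r 6)
[15] T0.cas  hit  (counter 7, T0.r 6)
[16] T2.cas  miss  (counter 7, T2.r 6)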